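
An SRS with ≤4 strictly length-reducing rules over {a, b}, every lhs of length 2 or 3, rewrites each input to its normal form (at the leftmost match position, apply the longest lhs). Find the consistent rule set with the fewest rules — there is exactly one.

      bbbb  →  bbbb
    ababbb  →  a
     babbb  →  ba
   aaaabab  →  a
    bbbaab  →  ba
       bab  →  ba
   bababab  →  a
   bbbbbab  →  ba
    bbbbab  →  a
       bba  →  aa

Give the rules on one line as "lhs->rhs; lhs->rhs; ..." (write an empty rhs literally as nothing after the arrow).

aab->ab; ab->a; baa->b; bba->aa

  | bbbb
  | ababbb => aabbb => abbb => abb => ab => a
  | babbb => babb => bab => ba
  | aaaabab => aaabab => aabab => abab => aab => ab => a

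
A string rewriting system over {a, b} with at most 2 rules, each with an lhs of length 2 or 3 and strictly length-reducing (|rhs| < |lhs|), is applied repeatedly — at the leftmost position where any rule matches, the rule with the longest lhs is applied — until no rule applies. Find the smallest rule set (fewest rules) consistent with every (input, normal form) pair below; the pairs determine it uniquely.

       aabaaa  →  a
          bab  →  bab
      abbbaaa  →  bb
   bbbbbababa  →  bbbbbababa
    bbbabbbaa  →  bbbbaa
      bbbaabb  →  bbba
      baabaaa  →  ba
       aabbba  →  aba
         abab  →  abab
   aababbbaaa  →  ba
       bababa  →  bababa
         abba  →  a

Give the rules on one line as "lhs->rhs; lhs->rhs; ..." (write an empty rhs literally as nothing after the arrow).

aaa->b; abb->

  | aabaaa => aabb => a
  | bab
  | abbbaaa => baaa => bb
  | bbbbbababa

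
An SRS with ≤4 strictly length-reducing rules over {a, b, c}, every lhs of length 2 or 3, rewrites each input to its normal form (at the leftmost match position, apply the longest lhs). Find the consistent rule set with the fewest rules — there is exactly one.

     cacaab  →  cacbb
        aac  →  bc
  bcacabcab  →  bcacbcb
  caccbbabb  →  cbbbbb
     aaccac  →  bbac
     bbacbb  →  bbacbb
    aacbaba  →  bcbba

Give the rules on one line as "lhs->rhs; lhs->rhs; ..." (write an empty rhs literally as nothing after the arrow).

  | cacaab => cacbb
  | aac => bc
  | bcacabcab => bcacbcab => bcacbcb
  | caccbbabb => cabbbabb => cbbbabb => cbbbbb

aa->b; ab->b; cc->b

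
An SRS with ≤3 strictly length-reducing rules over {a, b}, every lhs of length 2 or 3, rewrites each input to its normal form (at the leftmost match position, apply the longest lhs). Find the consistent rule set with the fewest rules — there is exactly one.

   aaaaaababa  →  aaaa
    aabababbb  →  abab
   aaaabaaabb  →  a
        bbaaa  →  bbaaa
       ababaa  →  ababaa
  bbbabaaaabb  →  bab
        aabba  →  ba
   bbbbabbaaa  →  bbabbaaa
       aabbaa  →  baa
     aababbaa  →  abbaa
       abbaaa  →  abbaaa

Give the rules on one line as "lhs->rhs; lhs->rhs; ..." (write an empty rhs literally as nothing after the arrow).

  | aaaaaababa => aaaaaba => aaaa
  | aabababbb => ababbb => abab
  | aaaabaaabb => aaaaabb => aaab => a
  | bbaaa

aab->; bbb->b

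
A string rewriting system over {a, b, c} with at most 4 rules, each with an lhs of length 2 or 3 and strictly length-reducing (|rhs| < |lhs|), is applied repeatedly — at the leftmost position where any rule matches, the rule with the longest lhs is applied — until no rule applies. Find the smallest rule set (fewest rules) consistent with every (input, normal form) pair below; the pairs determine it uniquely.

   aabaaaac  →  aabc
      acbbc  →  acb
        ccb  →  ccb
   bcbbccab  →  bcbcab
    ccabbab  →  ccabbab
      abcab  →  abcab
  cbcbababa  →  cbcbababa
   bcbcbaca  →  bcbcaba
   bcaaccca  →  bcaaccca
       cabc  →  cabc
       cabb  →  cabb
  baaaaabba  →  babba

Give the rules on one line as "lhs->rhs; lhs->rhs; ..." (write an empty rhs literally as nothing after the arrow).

  | aabaaaac => aabaac => aabc
  | acbbc => acb
  | ccb
  | bcbbccab => bcbcab

baa->b; bac->ab; bbc->b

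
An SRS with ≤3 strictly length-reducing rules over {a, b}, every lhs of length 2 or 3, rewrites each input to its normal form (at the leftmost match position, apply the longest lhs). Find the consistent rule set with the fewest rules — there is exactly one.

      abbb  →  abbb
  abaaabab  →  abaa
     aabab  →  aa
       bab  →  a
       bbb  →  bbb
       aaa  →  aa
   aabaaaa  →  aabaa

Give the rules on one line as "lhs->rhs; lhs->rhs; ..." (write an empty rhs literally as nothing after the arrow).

  | abbb
  | abaaabab => abaabab => abaaa => abaa
  | aabab => aaa => aa
  | bab => a

aaa->aa; bab->a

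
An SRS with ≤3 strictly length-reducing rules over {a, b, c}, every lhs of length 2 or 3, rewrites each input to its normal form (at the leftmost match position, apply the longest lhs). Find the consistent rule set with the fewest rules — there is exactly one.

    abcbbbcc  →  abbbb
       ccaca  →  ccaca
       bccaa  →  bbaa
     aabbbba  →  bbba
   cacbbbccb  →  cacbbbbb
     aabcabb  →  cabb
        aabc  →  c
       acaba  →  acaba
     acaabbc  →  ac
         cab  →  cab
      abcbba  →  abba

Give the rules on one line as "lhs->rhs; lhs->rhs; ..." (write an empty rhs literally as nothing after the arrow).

aab->; bc->; bcc->bb

  | abcbbbcc => abbbcc => abbbb
  | ccaca
  | bccaa => bbaa
  | aabbbba => bbba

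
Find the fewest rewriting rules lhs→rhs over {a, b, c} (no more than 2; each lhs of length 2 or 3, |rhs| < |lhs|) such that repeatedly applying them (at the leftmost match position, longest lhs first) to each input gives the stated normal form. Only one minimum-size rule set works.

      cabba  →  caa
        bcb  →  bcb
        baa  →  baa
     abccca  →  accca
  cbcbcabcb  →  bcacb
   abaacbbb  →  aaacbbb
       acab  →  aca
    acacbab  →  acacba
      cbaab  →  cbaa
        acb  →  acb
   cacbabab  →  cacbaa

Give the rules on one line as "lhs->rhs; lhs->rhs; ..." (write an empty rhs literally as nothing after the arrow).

  | cabba => caba => caa
  | bcb
  | baa
  | abccca => accca

ab->a; cbc->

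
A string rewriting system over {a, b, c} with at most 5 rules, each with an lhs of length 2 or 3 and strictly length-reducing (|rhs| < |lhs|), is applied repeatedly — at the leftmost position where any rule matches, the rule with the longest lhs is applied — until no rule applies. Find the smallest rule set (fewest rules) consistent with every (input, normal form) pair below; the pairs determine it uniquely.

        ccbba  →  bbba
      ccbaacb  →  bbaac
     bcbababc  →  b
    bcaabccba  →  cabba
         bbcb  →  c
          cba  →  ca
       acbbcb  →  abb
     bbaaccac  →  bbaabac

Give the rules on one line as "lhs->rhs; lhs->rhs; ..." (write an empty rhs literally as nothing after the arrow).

abc->c; bc->c; cb->c; cc->b

  | ccbba => bbba
  | ccbaacb => bbaacb => bbaac
  | bcbababc => cbababc => cababc => cabc => cc => b
  | bcaabccba => caabccba => caccba => cabba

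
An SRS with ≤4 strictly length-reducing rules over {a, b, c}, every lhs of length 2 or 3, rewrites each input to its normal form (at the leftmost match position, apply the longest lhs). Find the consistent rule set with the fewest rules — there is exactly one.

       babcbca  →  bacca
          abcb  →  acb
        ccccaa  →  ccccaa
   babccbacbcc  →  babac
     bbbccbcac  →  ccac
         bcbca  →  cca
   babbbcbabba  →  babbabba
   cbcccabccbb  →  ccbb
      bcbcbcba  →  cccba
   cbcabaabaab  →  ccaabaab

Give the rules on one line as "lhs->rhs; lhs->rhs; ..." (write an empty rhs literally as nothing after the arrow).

  | babcbca => bacbca => bacca
  | abcb => acb
  | ccccaa
  | babccbacbcc => babacbcc => babac

bbc->; bc->c; bcc->; cab->bc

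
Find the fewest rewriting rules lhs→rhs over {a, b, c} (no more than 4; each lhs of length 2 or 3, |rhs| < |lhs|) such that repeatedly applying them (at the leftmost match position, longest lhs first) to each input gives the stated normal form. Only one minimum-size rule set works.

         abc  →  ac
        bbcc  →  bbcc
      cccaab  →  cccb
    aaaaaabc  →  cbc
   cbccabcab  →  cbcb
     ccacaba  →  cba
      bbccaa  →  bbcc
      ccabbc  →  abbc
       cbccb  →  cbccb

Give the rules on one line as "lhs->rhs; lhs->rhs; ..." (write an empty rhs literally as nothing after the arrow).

  | abc => ac
  | bbcc
  | cccaab => cccb
  | aaaaaabc => caaaabc => caabc => cbc

aa->c; abc->ac; ca->a; caa->c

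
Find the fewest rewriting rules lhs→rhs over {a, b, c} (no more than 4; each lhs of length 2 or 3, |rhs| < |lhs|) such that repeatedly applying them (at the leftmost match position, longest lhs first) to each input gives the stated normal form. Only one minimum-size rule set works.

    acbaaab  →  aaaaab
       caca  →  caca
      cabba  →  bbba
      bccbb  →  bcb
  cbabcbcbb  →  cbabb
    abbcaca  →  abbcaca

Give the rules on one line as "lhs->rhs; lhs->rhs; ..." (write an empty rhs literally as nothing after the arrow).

acb->aa; cab->bb; cbb->b

  | acbaaab => aaaaab
  | caca
  | cabba => bbba
  | bccbb => bcb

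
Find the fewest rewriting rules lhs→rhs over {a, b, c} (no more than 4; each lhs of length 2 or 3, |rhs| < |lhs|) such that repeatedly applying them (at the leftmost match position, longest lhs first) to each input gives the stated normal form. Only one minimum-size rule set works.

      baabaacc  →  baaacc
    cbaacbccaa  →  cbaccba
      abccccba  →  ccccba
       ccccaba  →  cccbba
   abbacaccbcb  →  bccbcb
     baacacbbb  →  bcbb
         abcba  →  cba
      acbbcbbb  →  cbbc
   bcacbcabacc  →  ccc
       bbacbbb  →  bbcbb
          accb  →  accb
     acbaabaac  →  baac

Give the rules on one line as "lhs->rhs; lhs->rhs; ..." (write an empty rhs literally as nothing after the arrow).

ab->; acb->c; bbb->ac; ca->b

  | baabaacc => baaacc
  | cbaacbccaa => cbacccaa => cbaccba
  | abccccba => ccccba
  | ccccaba => cccbba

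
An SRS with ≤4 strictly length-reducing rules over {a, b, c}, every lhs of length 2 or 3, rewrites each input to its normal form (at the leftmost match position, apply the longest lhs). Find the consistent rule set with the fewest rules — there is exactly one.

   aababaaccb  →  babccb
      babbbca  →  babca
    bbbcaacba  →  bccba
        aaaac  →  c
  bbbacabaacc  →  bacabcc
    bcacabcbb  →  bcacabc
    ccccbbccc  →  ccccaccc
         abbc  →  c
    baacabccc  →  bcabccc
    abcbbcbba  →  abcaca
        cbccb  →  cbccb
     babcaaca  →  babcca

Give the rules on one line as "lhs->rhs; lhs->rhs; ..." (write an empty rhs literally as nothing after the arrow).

aa->; bb->; bbc->ac

  | aababaaccb => babaaccb => babccb
  | babbbca => babca
  | bbbcaacba => bcaacba => bccba
  | aaaac => aac => c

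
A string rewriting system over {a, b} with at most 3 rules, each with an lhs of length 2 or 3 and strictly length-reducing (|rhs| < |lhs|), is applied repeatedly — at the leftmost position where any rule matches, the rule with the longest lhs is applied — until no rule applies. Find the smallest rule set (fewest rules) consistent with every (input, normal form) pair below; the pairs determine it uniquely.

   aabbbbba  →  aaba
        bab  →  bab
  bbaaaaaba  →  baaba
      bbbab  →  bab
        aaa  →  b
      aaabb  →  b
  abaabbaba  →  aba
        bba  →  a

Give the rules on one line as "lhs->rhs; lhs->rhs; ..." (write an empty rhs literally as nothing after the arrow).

aaa->b; bb->

  | aabbbbba => aabbba => aaba
  | bab
  | bbaaaaaba => aaaaaba => baaba
  | bbbab => bab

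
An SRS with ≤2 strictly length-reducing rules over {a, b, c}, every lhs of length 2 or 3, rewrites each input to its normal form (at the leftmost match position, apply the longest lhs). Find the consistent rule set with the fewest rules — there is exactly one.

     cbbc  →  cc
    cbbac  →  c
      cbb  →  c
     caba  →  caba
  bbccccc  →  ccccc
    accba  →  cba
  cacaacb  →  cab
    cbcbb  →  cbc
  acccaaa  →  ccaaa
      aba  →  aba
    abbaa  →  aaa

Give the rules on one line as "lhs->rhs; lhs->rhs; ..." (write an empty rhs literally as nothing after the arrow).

ac->; bb->

  | cbbc => cc
  | cbbac => cac => c
  | cbb => c
  | caba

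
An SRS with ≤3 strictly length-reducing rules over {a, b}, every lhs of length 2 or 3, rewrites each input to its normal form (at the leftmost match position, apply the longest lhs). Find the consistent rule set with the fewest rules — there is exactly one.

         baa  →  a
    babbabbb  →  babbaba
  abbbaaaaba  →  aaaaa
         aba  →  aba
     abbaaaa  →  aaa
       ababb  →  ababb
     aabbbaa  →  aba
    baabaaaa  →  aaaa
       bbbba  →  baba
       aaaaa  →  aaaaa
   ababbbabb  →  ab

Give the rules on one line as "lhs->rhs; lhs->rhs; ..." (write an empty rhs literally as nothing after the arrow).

aab->a; baa->a; bbb->ba

  | baa => a
  | babbabbb => babbaba
  | abbbaaaaba => abaaaaaba => aaaaaba => aaaaa
  | aba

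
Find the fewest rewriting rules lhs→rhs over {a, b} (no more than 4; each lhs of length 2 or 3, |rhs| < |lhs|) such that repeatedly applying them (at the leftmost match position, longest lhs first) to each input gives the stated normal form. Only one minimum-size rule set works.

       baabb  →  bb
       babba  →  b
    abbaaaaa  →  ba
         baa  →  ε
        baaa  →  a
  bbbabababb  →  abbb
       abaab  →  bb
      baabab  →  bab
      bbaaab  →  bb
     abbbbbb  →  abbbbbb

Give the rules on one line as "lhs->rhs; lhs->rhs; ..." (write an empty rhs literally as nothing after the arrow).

aa->b; aba->a; baa->; bba->ab

  | baabb => bb
  | babba => baab => b
  | abbaaaaa => aabaaaa => bbaaaa => abaaa => aaa => ba
  | baa => ε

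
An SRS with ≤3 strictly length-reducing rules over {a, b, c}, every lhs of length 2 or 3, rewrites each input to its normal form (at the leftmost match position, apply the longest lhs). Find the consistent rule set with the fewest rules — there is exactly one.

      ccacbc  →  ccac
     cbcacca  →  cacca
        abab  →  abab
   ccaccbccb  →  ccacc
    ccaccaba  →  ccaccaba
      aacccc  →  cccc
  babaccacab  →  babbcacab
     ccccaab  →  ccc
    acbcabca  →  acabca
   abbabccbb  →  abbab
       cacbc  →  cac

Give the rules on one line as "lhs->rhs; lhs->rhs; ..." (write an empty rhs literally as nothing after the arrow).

  | ccacbc => ccac
  | cbcacca => cacca
  | abab
  | ccaccbccb => ccacccb => ccacc

aa->; bac->bb; cb->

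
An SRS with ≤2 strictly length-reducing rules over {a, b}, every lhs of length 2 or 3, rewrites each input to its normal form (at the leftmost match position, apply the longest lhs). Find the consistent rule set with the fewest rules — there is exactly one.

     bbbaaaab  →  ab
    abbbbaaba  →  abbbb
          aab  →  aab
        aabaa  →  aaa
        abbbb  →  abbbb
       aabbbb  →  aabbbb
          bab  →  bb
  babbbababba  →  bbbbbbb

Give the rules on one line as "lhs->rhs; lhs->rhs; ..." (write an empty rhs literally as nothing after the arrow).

ba->b; baa->a

  | bbbaaaab => bbaaab => baab => ab
  | abbbbaaba => abbbaba => abbbba => abbbb
  | aab
  | aabaa => aaa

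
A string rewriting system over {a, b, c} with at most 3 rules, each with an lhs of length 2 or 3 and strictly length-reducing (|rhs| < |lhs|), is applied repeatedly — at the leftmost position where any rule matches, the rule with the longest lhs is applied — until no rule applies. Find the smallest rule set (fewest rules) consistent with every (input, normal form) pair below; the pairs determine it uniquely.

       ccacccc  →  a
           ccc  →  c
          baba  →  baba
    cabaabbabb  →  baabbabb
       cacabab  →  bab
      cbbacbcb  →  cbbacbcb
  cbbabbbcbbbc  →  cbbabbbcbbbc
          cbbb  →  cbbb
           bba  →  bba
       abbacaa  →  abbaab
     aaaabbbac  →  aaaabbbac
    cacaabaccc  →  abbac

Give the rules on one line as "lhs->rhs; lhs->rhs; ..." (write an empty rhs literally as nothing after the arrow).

ca->; caa->ab; cc->

  | ccacccc => acccc => acc => a
  | ccc => c
  | baba
  | cabaabbabb => baabbabb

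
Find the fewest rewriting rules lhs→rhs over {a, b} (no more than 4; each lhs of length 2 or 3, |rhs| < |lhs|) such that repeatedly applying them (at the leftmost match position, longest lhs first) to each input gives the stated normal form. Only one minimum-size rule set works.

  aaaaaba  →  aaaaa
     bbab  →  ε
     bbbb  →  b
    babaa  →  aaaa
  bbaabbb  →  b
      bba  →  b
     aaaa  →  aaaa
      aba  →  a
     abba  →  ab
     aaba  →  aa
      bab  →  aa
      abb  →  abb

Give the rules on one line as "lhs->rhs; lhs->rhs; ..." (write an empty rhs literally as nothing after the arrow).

  | aaaaaba => aaaaa
  | bbab => baa => ε
  | bbbb => b
  | babaa => aaaa

ba->; baa->; bab->aa; bbb->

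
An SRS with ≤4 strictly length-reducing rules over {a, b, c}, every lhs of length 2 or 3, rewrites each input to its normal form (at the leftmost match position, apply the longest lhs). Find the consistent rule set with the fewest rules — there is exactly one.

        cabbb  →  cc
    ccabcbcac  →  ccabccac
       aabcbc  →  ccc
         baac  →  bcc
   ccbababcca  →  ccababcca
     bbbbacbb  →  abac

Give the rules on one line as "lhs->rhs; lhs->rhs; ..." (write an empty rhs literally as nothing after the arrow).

aa->c; bbb->a; cb->c

  | cabbb => caa => cc
  | ccabcbcac => ccabccac
  | aabcbc => cbcbc => ccbc => ccc
  | baac => bcc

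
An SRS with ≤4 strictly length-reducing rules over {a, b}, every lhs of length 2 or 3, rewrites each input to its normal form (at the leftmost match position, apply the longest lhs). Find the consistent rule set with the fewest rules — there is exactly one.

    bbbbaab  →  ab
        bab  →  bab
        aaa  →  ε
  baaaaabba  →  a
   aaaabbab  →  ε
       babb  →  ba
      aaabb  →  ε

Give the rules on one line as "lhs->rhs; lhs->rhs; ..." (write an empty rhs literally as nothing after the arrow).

aaa->; aab->; bb->; bbb->a

  | bbbbaab => abaab => ab
  | bab
  | aaa => ε
  | baaaaabba => baabba => bba => a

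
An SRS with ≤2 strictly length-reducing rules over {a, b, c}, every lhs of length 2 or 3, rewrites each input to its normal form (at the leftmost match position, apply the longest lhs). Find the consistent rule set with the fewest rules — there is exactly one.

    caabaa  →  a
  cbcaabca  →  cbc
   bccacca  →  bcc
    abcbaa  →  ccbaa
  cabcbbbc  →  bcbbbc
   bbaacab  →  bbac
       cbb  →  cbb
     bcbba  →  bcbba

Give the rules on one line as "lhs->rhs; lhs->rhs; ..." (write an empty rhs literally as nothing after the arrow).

ab->c; ca->

  | caabaa => abaa => caa => a
  | cbcaabca => cbabca => cbcca => cbc
  | bccacca => bccca => bcc
  | abcbaa => ccbaa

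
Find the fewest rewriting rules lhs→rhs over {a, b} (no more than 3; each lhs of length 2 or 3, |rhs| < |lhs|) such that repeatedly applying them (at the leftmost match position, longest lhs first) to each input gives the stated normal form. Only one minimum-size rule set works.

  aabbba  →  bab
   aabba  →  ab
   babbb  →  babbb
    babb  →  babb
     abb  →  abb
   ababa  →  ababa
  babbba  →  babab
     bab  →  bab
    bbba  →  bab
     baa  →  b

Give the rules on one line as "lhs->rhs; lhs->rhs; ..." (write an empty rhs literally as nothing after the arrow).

  | aabbba => bbba => bab
  | aabba => bba => ab
  | babbb
  | babb

aa->; bba->ab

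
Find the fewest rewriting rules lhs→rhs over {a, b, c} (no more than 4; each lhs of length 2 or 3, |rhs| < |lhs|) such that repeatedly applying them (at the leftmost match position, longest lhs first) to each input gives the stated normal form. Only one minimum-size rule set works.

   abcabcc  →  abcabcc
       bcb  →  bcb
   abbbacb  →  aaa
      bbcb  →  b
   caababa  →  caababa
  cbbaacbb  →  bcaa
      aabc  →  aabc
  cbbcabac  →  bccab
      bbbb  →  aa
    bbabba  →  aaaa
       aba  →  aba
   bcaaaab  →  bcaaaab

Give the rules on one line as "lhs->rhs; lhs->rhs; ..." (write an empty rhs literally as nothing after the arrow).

ac->; bb->a; cbb->bc

  | abcabcc
  | bcb
  | abbbacb => aabacb => aabb => aaa
  | bbcb => acb => b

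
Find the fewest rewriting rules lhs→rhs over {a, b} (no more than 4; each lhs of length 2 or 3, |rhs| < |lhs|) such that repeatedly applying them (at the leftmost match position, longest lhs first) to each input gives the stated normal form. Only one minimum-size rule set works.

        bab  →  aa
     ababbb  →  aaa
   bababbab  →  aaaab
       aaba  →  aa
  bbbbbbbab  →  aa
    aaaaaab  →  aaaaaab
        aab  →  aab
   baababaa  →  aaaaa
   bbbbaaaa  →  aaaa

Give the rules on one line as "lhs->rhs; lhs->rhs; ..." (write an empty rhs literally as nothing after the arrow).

  | bab => aa
  | ababbb => aaabb => aaa
  | bababbab => aaabbab => aaaab
  | aaba => aa

ba->; bab->aa; bb->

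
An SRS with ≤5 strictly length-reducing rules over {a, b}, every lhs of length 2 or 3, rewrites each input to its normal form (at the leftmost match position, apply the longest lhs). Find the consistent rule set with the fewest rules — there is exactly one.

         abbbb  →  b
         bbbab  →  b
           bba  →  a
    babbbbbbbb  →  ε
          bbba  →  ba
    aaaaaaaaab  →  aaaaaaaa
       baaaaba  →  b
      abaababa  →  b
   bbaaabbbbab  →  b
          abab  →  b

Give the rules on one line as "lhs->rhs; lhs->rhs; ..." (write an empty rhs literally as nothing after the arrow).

ab->; aba->ab; baa->ba; bb->

  | abbbb => bbb => b
  | bbbab => bab => b
  | bba => a
  | babbbbbbbb => bbbbbbbb => bbbbbb => bbbb => bb => ε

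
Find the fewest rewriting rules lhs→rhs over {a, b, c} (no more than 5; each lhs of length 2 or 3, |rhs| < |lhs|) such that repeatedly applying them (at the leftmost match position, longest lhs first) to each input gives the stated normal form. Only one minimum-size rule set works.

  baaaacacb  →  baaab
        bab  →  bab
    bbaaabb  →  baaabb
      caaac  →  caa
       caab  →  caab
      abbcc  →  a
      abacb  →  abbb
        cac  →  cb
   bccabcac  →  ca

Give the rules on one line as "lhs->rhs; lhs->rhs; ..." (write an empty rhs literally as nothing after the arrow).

aac->a; ac->b; bba->ba; bc->

  | baaaacacb => baaaacb => baaab
  | bab
  | bbaaabb => baaabb
  | caaac => caa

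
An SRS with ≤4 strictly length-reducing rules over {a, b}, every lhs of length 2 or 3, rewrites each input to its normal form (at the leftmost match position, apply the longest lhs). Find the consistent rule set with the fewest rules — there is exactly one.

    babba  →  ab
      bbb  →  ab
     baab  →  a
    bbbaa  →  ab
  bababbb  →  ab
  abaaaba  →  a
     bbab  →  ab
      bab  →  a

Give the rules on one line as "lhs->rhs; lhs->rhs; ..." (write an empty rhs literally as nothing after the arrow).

  | babba => bbba => aba => ab
  | bbb => ab
  | baab => bab => bb => a
  | bbbaa => abaa => aba => ab

aa->a; ba->b; bb->a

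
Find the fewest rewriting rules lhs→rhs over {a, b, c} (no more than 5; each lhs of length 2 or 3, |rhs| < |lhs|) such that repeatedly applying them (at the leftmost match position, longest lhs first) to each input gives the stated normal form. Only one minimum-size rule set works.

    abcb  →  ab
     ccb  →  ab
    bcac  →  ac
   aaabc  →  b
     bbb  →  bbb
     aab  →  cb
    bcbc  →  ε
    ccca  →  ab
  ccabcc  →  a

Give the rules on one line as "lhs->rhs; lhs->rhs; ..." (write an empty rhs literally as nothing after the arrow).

aa->c; bc->; ca->b; cc->a

  | abcb => ab
  | ccb => ab
  | bcac => ac
  | aaabc => cabc => bbc => b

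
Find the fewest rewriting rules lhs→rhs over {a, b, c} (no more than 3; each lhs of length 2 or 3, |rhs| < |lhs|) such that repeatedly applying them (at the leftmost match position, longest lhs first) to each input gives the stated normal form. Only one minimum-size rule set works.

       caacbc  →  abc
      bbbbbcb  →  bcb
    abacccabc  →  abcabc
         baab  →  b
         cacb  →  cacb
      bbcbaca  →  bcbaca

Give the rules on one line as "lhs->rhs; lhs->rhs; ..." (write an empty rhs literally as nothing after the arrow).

  | caacbc => ccbc => abc
  | bbbbbcb => bbbbcb => bbbcb => bbcb => bcb
  | abacccabc => abaacabc => abcabc
  | baab => bb => b

aa->; bb->b; cc->a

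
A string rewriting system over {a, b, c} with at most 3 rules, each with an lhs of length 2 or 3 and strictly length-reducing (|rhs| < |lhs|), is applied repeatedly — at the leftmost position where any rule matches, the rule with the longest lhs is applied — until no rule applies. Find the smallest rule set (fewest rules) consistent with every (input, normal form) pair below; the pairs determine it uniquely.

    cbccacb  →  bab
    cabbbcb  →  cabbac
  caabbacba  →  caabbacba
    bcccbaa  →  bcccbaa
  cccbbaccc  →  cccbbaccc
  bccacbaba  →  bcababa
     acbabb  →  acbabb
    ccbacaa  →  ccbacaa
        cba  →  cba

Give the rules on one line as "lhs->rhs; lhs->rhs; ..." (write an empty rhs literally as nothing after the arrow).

  | cbccacb => bcacb => bab
  | cabbbcb => cabbac
  | caabbacba
  | bcccbaa

bcb->ac; cac->a; cbc->b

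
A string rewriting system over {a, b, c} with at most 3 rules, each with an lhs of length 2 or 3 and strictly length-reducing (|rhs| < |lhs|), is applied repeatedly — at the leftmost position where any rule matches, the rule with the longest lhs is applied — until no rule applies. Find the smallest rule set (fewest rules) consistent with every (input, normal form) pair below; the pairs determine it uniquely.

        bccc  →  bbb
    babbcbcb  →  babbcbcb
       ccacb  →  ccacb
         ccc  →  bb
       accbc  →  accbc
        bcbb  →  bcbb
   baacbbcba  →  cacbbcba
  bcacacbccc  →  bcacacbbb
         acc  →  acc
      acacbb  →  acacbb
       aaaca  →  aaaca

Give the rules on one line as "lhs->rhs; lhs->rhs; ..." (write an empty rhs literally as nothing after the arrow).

baa->ca; ccc->bb

  | bccc => bbb
  | babbcbcb
  | ccacb
  | ccc => bb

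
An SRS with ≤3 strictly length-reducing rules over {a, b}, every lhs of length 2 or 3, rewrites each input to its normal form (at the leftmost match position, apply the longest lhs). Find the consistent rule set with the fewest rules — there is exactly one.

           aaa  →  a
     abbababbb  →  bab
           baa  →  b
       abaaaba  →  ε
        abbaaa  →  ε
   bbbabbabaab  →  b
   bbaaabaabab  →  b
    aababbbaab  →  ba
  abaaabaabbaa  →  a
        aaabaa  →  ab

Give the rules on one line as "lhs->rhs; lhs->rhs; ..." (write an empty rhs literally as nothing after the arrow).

  | aaa => a
  | abbababbb => aababbb => babbb => bab
  | baa => b
  | abaaaba => abaaba => ababa => abba => aa => ε

aa->; aba->ab; bb->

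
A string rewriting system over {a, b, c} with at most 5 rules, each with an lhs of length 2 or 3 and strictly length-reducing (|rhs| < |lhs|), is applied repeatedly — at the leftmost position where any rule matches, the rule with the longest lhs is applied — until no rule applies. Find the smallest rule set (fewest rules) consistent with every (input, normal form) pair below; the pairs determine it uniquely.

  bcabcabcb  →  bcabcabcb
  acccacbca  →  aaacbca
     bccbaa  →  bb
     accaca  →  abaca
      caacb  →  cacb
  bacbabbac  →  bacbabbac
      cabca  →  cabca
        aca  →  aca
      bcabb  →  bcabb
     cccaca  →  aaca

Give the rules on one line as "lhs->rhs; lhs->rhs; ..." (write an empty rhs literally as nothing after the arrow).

  | bcabcabcb
  | acccacbca => aaacbca
  | bccbaa => bbbaa => bb
  | accaca => abaca

baa->; caa->ca; cc->b; ccc->a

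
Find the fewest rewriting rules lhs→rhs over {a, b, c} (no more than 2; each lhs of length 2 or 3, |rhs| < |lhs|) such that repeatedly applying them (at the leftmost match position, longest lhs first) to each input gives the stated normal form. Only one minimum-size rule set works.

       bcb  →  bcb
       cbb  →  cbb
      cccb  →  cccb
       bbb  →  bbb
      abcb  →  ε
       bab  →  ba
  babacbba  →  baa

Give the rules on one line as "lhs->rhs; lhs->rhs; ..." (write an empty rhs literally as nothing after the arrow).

  | bcb
  | cbb
  | cccb
  | bbb

ab->a; acb->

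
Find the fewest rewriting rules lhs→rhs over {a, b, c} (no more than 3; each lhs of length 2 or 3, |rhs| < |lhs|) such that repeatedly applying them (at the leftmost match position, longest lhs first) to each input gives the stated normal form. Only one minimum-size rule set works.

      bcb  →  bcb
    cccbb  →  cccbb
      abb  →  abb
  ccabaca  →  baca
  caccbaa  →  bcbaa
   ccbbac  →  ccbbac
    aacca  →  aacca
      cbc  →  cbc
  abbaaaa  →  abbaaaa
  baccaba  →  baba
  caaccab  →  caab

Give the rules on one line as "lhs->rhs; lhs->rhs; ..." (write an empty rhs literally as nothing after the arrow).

  | bcb
  | cccbb
  | abb
  | ccabaca => cacaca => baca

cab->ac; cac->b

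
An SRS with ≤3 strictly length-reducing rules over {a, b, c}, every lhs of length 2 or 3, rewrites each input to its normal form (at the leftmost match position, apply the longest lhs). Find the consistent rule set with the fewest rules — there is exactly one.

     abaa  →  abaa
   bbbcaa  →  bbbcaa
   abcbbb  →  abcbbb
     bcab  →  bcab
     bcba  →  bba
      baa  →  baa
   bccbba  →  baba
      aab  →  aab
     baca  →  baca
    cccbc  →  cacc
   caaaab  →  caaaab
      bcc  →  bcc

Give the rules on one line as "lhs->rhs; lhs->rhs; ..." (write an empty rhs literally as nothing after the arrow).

  | abaa
  | bbbcaa
  | abcbbb
  | bcab

cba->ba; ccb->ac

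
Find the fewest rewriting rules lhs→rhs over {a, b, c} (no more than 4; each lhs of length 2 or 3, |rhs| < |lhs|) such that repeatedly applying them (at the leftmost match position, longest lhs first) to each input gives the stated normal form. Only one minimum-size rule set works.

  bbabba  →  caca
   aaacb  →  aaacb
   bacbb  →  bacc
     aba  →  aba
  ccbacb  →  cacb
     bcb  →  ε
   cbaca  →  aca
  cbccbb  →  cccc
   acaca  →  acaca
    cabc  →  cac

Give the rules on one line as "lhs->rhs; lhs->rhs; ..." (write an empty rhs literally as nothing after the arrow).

bb->c; bc->c; bcb->; cba->a

  | bbabba => cabba => caca
  | aaacb
  | bacbb => bacc
  | aba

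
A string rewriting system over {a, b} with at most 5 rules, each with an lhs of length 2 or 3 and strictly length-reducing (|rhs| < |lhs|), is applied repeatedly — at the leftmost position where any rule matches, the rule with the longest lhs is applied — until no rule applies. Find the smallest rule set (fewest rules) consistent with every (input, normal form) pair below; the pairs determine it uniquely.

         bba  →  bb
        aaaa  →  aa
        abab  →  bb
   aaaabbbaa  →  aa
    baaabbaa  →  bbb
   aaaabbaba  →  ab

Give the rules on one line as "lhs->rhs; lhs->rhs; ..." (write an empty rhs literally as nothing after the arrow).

aaa->a; aab->aa; abb->bb; ba->b

  | bba => bb
  | aaaa => aa
  | abab => abb => bb
  | aaaabbbaa => aabbbaa => aabbaa => aabaa => aaaa => aa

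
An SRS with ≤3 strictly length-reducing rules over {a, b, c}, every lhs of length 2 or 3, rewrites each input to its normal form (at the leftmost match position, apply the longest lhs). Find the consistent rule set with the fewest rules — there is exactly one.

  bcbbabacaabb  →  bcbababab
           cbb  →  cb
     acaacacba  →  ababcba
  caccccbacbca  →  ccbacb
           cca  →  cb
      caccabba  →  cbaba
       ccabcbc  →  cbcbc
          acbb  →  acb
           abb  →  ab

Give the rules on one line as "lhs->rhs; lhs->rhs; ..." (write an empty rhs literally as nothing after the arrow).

bb->b; bcc->cb; ca->b

  | bcbbabacaabb => bcbabacaabb => bcbabababb => bcbababab
  | cbb => cb
  | acaacacba => abacacba => ababcba
  | caccccbacbca => bccccbacbca => cbccbacbca => ccbbacbca => ccbacbca => ccbacbb => ccbacb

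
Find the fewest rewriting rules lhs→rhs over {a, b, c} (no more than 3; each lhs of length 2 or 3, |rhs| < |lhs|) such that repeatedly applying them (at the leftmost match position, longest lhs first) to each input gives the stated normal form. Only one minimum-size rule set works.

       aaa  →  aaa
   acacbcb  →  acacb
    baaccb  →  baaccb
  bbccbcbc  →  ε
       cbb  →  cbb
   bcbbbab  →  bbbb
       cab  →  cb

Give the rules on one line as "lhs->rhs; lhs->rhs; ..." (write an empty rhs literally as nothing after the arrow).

  | aaa
  | acacbcb => acacb
  | baaccb
  | bbccbcbc => bcbcbc => bcbc => bc => ε

ab->b; bc->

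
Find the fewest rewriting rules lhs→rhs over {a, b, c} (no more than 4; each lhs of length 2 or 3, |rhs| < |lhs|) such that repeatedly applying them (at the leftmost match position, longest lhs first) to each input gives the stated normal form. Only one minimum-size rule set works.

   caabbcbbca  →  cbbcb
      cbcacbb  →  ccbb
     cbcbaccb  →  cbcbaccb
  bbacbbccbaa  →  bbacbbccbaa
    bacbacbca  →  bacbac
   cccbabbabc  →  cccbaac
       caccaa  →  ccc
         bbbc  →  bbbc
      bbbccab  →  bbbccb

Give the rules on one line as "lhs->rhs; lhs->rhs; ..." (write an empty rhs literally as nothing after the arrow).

  | caabbcbbca => cabbcbbca => cbbcbbca => cbbcb
  | cbcacbb => ccbb
  | cbcbaccb
  | bbacbbccbaa

ab->a; bca->; ca->c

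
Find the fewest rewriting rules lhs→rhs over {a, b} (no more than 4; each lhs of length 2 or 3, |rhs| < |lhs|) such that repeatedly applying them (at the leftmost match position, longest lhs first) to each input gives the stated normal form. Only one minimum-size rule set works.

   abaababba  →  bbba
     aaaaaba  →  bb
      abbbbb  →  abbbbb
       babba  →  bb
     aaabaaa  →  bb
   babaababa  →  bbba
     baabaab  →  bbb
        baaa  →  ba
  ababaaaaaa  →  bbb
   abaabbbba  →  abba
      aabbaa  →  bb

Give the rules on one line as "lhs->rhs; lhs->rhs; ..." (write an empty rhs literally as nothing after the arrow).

aa->; aba->bb; bab->a

  | abaababba => bbababba => baabba => bbba
  | aaaaaba => aaaba => aba => bb
  | abbbbb
  | babba => aba => bb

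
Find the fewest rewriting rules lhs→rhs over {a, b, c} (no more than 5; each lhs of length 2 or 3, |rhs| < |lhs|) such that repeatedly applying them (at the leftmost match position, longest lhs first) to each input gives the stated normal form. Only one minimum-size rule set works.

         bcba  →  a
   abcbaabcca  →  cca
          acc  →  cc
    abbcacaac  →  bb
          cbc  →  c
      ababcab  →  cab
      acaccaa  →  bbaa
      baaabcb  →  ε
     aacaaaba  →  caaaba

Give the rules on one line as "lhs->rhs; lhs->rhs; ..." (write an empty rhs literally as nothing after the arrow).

  | bcba => cba => a
  | abcbaabcca => acbaabcca => cbaabcca => aabcca => aacca => acca => cca
  | acc => cc
  | abbcacaac => abcacaac => acacaac => cacaac => ccaac => ccac => ccc => bb

ac->c; bc->c; cb->; ccc->bb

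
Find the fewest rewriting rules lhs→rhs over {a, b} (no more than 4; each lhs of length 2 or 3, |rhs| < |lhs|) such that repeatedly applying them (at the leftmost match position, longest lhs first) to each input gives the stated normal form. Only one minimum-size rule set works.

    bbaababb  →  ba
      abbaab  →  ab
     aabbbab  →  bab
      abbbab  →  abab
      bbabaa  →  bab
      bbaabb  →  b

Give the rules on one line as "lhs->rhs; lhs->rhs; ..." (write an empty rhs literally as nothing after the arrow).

aa->; abb->a; bb->b

  | bbaababb => baababb => bbabb => babb => ba
  | abbaab => aaab => ab
  | aabbbab => bbbab => bbab => bab
  | abbbab => abab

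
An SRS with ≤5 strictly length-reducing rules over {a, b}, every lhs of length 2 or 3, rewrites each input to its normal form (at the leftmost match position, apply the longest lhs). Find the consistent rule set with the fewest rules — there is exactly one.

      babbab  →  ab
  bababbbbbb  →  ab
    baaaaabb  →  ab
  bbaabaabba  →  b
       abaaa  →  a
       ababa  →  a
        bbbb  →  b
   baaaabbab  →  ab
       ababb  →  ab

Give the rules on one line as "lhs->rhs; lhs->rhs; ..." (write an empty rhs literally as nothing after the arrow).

aa->a; ba->a; bb->b; bba->bb

  | babbab => abbab => abbb => abb => ab
  | bababbbbbb => ababbbbbb => aabbbbbb => abbbbbb => abbbbb => abbbb => abbb => abb => ab
  | baaaaabb => aaaaabb => aaaabb => aaabb => aabb => abb => ab
  | bbaabaabba => bbabaabba => bbbaabba => bbaabba => bbabba => bbbba => bbba => bba => bb => b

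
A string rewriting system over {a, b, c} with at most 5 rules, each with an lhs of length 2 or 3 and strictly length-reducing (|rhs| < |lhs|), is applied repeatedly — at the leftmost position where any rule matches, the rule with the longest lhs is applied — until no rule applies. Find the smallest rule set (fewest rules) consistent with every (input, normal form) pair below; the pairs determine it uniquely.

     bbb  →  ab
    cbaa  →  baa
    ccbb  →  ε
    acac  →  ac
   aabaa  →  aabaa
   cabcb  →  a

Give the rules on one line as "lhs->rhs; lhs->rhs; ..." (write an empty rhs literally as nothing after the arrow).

bb->a; ca->; cb->b; cbb->a

  | bbb => ab
  | cbaa => baa
  | ccbb => ca => ε
  | acac => ac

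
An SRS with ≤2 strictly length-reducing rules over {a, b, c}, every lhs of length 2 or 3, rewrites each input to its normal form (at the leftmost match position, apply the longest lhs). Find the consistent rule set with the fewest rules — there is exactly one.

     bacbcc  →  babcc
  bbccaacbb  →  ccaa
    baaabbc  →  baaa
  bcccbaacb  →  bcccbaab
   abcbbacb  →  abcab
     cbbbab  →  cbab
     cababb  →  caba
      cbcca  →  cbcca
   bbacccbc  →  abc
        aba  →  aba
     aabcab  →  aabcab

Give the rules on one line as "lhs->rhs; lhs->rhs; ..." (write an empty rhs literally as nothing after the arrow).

  | bacbcc => babcc
  | bbccaacbb => ccaacbb => ccaabb => ccaa
  | baaabbc => baaac => baaa
  | bcccbaacb => bcccbaab

ac->a; bb->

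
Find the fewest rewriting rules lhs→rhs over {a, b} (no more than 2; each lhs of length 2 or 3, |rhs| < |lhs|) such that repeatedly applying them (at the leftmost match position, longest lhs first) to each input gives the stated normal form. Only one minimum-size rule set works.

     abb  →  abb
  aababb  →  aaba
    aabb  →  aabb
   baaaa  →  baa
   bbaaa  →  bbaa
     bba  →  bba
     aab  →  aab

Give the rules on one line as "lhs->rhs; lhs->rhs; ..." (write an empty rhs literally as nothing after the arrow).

aaa->aa; bab->ba

  | abb
  | aababb => aabab => aaba
  | aabb
  | baaaa => baaa => baa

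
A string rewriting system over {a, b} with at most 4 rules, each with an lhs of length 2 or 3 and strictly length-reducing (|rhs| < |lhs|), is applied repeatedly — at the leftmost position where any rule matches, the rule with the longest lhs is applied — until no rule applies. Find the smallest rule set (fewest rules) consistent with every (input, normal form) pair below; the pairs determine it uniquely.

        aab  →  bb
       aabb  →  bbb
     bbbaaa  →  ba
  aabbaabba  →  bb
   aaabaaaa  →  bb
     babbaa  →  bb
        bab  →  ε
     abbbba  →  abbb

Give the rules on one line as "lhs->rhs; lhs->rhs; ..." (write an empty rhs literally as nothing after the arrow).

aa->b; bab->; bba->b

  | aab => bb
  | aabb => bbb
  | bbbaaa => bbaa => ba
  | aabbaabba => bbbaabba => bbabba => bbba => bb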